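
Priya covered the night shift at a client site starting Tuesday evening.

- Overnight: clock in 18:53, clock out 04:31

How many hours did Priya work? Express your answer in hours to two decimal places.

Overnight: 18:53 → midnight = 5 h 7 min; midnight → 04:31 = 4 h 31 min; span 9 h 38 min

9.63 hours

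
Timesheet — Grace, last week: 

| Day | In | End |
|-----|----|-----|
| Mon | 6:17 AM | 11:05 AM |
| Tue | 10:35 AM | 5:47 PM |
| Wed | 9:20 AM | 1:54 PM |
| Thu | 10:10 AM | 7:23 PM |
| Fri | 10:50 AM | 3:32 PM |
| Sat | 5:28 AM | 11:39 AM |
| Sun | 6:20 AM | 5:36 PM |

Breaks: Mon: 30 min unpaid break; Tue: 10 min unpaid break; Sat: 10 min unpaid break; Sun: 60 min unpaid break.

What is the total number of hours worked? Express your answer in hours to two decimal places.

46.10 hours

Mon: 6:17 AM–11:05 AM = 4 h 48 min; less 30 min break → 4 h 18 min
Tue: 10:35 AM–5:47 PM = 7 h 12 min; less 10 min break → 7 h 2 min
Wed: 9:20 AM–1:54 PM = 4 h 34 min
Thu: 10:10 AM–7:23 PM = 9 h 13 min
Fri: 10:50 AM–3:32 PM = 4 h 42 min
Sat: 5:28 AM–11:39 AM = 6 h 11 min; less 10 min break → 6 h 1 min
Sun: 6:20 AM–5:36 PM = 11 h 16 min; less 60 min break → 10 h 16 min
Total: 4 h 18 min + 7 h 2 min + 4 h 34 min + 9 h 13 min + 4 h 42 min + 6 h 1 min + 10 h 16 min = 46 h 6 min.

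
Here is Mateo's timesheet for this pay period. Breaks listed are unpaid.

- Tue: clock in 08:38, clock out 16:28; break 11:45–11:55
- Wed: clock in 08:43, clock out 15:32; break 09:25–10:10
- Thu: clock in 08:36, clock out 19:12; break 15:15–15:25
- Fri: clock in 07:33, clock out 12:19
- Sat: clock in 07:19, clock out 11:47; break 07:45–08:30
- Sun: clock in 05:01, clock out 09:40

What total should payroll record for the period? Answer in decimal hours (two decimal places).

37.30 hours

Tue: 08:38–16:28 = 7 h 50 min; less 10 min break → 7 h 40 min
Wed: 08:43–15:32 = 6 h 49 min; less 45 min break → 6 h 4 min
Thu: 08:36–19:12 = 10 h 36 min; less 10 min break → 10 h 26 min
Fri: 07:33–12:19 = 4 h 46 min
Sat: 07:19–11:47 = 4 h 28 min; less 45 min break → 3 h 43 min
Sun: 05:01–09:40 = 4 h 39 min
Total: 7 h 40 min + 6 h 4 min + 10 h 26 min + 4 h 46 min + 3 h 43 min + 4 h 39 min = 37 h 18 min.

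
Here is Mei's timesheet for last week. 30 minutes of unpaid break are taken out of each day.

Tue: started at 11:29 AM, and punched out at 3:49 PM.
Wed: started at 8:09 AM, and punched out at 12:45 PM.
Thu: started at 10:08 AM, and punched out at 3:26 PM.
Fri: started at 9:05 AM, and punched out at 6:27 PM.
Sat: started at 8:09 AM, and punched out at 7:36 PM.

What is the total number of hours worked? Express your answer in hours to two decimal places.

32.55 hours

Tue: 11:29 AM–3:49 PM = 4 h 20 min; less 30 min break → 3 h 50 min
Wed: 8:09 AM–12:45 PM = 4 h 36 min; less 30 min break → 4 h 6 min
Thu: 10:08 AM–3:26 PM = 5 h 18 min; less 30 min break → 4 h 48 min
Fri: 9:05 AM–6:27 PM = 9 h 22 min; less 30 min break → 8 h 52 min
Sat: 8:09 AM–7:36 PM = 11 h 27 min; less 30 min break → 10 h 57 min
Total: 3 h 50 min + 4 h 6 min + 4 h 48 min + 8 h 52 min + 10 h 57 min = 32 h 33 min.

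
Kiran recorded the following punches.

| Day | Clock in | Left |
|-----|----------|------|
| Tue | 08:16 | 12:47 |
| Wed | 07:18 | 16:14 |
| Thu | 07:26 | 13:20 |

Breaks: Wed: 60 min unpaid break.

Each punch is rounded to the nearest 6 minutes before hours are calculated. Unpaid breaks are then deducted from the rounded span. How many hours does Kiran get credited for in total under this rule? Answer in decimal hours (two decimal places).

18.30 hours

Tue: in 08:16→08:18, out 12:47→12:48; 4 h 30 min
Wed: in 07:18→07:18, out 16:14→16:12; 8 h 54 min − 60 min = 7 h 54 min
Thu: in 07:26→07:24, out 13:20→13:18; 5 h 54 min
Total credited: 18 h 18 min.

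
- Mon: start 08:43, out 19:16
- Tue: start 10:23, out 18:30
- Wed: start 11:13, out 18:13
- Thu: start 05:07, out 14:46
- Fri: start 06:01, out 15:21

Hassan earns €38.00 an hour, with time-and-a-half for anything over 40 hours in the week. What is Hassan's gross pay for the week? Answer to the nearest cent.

€1785.05

Mon: 08:43–19:16 = 10 h 33 min
Tue: 10:23–18:30 = 8 h 7 min
Wed: 11:13–18:13 = 7 h 0 min
Thu: 05:07–14:46 = 9 h 39 min
Fri: 06:01–15:21 = 9 h 20 min
Total worked: 44 h 39 min = 2679 min.
Regular 40 h 0 min = 2400 min at €38.00/h; overtime 4 h 39 min = 279 min at €57.00/h.
Pay = (2400 × €38.00 + 279 × €57.00) ÷ 60 = €1785.05.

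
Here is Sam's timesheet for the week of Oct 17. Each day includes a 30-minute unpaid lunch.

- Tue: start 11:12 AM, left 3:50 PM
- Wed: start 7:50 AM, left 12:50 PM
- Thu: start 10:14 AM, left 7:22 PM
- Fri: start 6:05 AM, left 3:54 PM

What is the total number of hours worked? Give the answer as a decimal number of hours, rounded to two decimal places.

26.58 hours

Tue: 11:12 AM–3:50 PM = 4 h 38 min; less 30 min break → 4 h 8 min
Wed: 7:50 AM–12:50 PM = 5 h 0 min; less 30 min break → 4 h 30 min
Thu: 10:14 AM–7:22 PM = 9 h 8 min; less 30 min break → 8 h 38 min
Fri: 6:05 AM–3:54 PM = 9 h 49 min; less 30 min break → 9 h 19 min
Total: 4 h 8 min + 4 h 30 min + 8 h 38 min + 9 h 19 min = 26 h 35 min.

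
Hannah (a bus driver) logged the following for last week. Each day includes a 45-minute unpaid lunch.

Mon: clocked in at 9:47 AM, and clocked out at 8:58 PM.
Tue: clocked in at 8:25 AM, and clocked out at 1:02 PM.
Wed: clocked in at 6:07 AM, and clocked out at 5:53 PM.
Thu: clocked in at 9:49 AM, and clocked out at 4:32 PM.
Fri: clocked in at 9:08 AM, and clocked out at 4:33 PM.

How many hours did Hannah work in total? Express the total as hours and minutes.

37 h 57 min

Mon: 9:47 AM–8:58 PM = 11 h 11 min; less 45 min break → 10 h 26 min
Tue: 8:25 AM–1:02 PM = 4 h 37 min; less 45 min break → 3 h 52 min
Wed: 6:07 AM–5:53 PM = 11 h 46 min; less 45 min break → 11 h 1 min
Thu: 9:49 AM–4:32 PM = 6 h 43 min; less 45 min break → 5 h 58 min
Fri: 9:08 AM–4:33 PM = 7 h 25 min; less 45 min break → 6 h 40 min
Total: 10 h 26 min + 3 h 52 min + 11 h 1 min + 5 h 58 min + 6 h 40 min = 37 h 57 min.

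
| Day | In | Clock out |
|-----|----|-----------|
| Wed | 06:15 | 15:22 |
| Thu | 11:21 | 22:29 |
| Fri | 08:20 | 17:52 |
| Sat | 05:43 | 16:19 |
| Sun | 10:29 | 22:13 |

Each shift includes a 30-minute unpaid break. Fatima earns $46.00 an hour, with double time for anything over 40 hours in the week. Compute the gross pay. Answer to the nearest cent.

Wed: 06:15–15:22 = 9 h 7 min; less 30 min break → 8 h 37 min
Thu: 11:21–22:29 = 11 h 8 min; less 30 min break → 10 h 38 min
Fri: 08:20–17:52 = 9 h 32 min; less 30 min break → 9 h 2 min
Sat: 05:43–16:19 = 10 h 36 min; less 30 min break → 10 h 6 min
Sun: 10:29–22:13 = 11 h 44 min; less 30 min break → 11 h 14 min
Total worked: 49 h 37 min = 2977 min.
Regular 40 h 0 min = 2400 min at $46.00/h; overtime 9 h 37 min = 577 min at $92.00/h.
Pay = (2400 × $46.00 + 577 × $92.00) ÷ 60 = $2724.73.

$2724.73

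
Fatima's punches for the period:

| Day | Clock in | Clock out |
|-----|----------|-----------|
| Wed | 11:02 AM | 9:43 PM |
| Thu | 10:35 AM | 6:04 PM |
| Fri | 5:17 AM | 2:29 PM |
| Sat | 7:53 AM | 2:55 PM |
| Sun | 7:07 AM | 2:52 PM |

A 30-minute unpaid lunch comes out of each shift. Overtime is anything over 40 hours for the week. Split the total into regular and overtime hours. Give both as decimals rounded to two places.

Regular 39.65 hours, overtime 0.00 hours

Wed: 11:02 AM–9:43 PM = 10 h 41 min; less 30 min break → 10 h 11 min
Thu: 10:35 AM–6:04 PM = 7 h 29 min; less 30 min break → 6 h 59 min
Fri: 5:17 AM–2:29 PM = 9 h 12 min; less 30 min break → 8 h 42 min
Sat: 7:53 AM–2:55 PM = 7 h 2 min; less 30 min break → 6 h 32 min
Sun: 7:07 AM–2:52 PM = 7 h 45 min; less 30 min break → 7 h 15 min
Total worked: 39 h 39 min = 39.65 h.
Threshold 40 h → overtime 0 h 0 min, regular 39 h 39 min.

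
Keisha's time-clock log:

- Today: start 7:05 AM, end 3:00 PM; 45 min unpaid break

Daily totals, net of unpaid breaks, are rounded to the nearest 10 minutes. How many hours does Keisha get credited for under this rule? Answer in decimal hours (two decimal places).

Today: 7:05 AM–3:00 PM = 7 h 55 min − 45 min = 7 h 10 min → rounds to 7 h 10 min

7.17 hours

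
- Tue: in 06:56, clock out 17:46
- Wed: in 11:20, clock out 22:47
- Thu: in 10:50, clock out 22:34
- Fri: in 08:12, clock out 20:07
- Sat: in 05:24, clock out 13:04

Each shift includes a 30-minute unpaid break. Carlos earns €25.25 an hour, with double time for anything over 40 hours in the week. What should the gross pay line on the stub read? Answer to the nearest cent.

Tue: 06:56–17:46 = 10 h 50 min; less 30 min break → 10 h 20 min
Wed: 11:20–22:47 = 11 h 27 min; less 30 min break → 10 h 57 min
Thu: 10:50–22:34 = 11 h 44 min; less 30 min break → 11 h 14 min
Fri: 08:12–20:07 = 11 h 55 min; less 30 min break → 11 h 25 min
Sat: 05:24–13:04 = 7 h 40 min; less 30 min break → 7 h 10 min
Total worked: 51 h 6 min = 3066 min.
Regular 40 h 0 min = 2400 min at €25.25/h; overtime 11 h 6 min = 666 min at €50.50/h.
Pay = (2400 × €25.25 + 666 × €50.50) ÷ 60 = €1570.55.

€1570.55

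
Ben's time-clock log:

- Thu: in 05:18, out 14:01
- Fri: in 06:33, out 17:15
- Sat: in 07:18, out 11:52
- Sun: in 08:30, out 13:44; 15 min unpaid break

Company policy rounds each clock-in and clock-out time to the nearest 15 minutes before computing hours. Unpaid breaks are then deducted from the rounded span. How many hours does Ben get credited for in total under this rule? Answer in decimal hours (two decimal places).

Thu: in 05:18→05:15, out 14:01→14:00; 8 h 45 min
Fri: in 06:33→06:30, out 17:15→17:15; 10 h 45 min
Sat: in 07:18→07:15, out 11:52→11:45; 4 h 30 min
Sun: in 08:30→08:30, out 13:44→13:45; 5 h 15 min − 15 min = 5 h 0 min
Total credited: 29 h 0 min.

29.00 hours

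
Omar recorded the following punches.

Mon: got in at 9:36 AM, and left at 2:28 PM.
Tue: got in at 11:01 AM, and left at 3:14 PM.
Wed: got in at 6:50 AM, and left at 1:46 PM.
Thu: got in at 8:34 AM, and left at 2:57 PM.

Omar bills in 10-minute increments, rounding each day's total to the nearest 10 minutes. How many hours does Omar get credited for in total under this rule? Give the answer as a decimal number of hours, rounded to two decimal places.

Mon: 9:36 AM–2:28 PM = 4 h 52 min → rounds to 4 h 50 min
Tue: 11:01 AM–3:14 PM = 4 h 13 min → rounds to 4 h 10 min
Wed: 6:50 AM–1:46 PM = 6 h 56 min → rounds to 7 h 0 min
Thu: 8:34 AM–2:57 PM = 6 h 23 min → rounds to 6 h 20 min
Total credited: 22 h 20 min.

22.33 hours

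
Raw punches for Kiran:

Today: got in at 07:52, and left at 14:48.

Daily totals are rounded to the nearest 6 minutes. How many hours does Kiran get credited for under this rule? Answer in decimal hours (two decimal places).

Today: 07:52–14:48 = 6 h 56 min → rounds to 6 h 54 min

6.90 hours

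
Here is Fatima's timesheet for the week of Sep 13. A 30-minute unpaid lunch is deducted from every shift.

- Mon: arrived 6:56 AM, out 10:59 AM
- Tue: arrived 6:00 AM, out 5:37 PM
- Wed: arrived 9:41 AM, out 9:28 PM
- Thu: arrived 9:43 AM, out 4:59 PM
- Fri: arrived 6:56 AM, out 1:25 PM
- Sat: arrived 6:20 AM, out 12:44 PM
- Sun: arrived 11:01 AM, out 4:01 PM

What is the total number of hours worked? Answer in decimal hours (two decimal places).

Mon: 6:56 AM–10:59 AM = 4 h 3 min; less 30 min break → 3 h 33 min
Tue: 6:00 AM–5:37 PM = 11 h 37 min; less 30 min break → 11 h 7 min
Wed: 9:41 AM–9:28 PM = 11 h 47 min; less 30 min break → 11 h 17 min
Thu: 9:43 AM–4:59 PM = 7 h 16 min; less 30 min break → 6 h 46 min
Fri: 6:56 AM–1:25 PM = 6 h 29 min; less 30 min break → 5 h 59 min
Sat: 6:20 AM–12:44 PM = 6 h 24 min; less 30 min break → 5 h 54 min
Sun: 11:01 AM–4:01 PM = 5 h 0 min; less 30 min break → 4 h 30 min
Total: 3 h 33 min + 11 h 7 min + 11 h 17 min + 6 h 46 min + 5 h 59 min + 5 h 54 min + 4 h 30 min = 49 h 6 min.

49.10 hours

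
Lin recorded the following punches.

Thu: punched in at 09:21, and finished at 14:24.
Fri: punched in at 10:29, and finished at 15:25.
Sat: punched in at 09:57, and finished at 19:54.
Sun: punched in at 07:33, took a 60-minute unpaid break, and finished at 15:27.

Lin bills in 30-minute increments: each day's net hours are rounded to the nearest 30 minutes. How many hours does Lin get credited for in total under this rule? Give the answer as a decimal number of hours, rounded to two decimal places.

Thu: 09:21–14:24 = 5 h 3 min → rounds to 5 h 0 min
Fri: 10:29–15:25 = 4 h 56 min → rounds to 5 h 0 min
Sat: 09:57–19:54 = 9 h 57 min → rounds to 10 h 0 min
Sun: 07:33–15:27 = 7 h 54 min − 60 min = 6 h 54 min → rounds to 7 h 0 min
Total credited: 27 h 0 min.

27.00 hours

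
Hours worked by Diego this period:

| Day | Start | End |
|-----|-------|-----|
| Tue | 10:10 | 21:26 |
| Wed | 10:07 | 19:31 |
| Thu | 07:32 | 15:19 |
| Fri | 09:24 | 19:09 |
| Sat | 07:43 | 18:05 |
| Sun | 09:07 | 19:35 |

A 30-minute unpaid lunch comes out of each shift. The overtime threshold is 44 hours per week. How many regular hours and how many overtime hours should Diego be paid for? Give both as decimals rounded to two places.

Tue: 10:10–21:26 = 11 h 16 min; less 30 min break → 10 h 46 min
Wed: 10:07–19:31 = 9 h 24 min; less 30 min break → 8 h 54 min
Thu: 07:32–15:19 = 7 h 47 min; less 30 min break → 7 h 17 min
Fri: 09:24–19:09 = 9 h 45 min; less 30 min break → 9 h 15 min
Sat: 07:43–18:05 = 10 h 22 min; less 30 min break → 9 h 52 min
Sun: 09:07–19:35 = 10 h 28 min; less 30 min break → 9 h 58 min
Total worked: 56 h 2 min = 56.03 h.
Threshold 44 h → overtime 12 h 2 min, regular 44 h 0 min.

Regular 44.00 hours, overtime 12.03 hours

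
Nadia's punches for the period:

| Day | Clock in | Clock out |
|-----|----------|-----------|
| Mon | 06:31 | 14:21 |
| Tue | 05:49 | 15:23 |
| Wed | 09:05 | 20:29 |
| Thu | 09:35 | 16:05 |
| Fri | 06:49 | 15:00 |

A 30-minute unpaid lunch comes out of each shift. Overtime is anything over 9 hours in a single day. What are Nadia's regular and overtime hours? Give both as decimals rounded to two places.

Mon: 06:31–14:21 = 7 h 50 min; less 30 min break → 7 h 20 min
Tue: 05:49–15:23 = 9 h 34 min; less 30 min break → 9 h 4 min
Wed: 09:05–20:29 = 11 h 24 min; less 30 min break → 10 h 54 min
Thu: 09:35–16:05 = 6 h 30 min; less 30 min break → 6 h 0 min
Fri: 06:49–15:00 = 8 h 11 min; less 30 min break → 7 h 41 min
Mon reg 7 h 20 min / OT 0 h 0 min; Tue reg 9 h 0 min / OT 0 h 4 min; Wed reg 9 h 0 min / OT 1 h 54 min; Thu reg 6 h 0 min / OT 0 h 0 min; Fri reg 7 h 41 min / OT 0 h 0 min.
Totals: regular 39 h 1 min, overtime 1 h 58 min.

Regular 39.02 hours, overtime 1.97 hours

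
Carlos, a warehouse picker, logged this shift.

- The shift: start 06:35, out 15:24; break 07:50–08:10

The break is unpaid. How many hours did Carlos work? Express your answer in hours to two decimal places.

8.48 hours

The shift: 06:35–15:24 = 8 h 49 min; less 20 min break → 8 h 29 min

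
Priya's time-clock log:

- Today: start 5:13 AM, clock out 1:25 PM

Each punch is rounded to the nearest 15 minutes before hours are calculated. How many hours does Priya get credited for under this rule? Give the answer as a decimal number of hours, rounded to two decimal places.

Today: in 5:13 AM→5:15 AM, out 1:25 PM→1:30 PM; 8 h 15 min

8.25 hours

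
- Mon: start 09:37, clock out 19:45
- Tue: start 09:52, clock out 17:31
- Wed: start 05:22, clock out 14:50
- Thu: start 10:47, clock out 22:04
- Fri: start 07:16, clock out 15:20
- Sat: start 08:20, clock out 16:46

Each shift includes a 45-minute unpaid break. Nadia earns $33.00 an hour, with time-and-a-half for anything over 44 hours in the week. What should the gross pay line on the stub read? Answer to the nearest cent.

Mon: 09:37–19:45 = 10 h 8 min; less 45 min break → 9 h 23 min
Tue: 09:52–17:31 = 7 h 39 min; less 45 min break → 6 h 54 min
Wed: 05:22–14:50 = 9 h 28 min; less 45 min break → 8 h 43 min
Thu: 10:47–22:04 = 11 h 17 min; less 45 min break → 10 h 32 min
Fri: 07:16–15:20 = 8 h 4 min; less 45 min break → 7 h 19 min
Sat: 08:20–16:46 = 8 h 26 min; less 45 min break → 7 h 41 min
Total worked: 50 h 32 min = 3032 min.
Regular 44 h 0 min = 2640 min at $33.00/h; overtime 6 h 32 min = 392 min at $49.50/h.
Pay = (2640 × $33.00 + 392 × $49.50) ÷ 60 = $1775.40.

$1775.40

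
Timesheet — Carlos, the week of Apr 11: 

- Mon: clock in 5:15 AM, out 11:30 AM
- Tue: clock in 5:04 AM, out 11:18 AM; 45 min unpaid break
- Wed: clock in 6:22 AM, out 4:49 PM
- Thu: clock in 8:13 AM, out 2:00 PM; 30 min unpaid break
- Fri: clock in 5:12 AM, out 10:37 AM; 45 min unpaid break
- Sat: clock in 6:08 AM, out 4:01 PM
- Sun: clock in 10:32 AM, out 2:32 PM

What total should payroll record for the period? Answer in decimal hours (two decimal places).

Mon: 5:15 AM–11:30 AM = 6 h 15 min
Tue: 5:04 AM–11:18 AM = 6 h 14 min; less 45 min break → 5 h 29 min
Wed: 6:22 AM–4:49 PM = 10 h 27 min
Thu: 8:13 AM–2:00 PM = 5 h 47 min; less 30 min break → 5 h 17 min
Fri: 5:12 AM–10:37 AM = 5 h 25 min; less 45 min break → 4 h 40 min
Sat: 6:08 AM–4:01 PM = 9 h 53 min
Sun: 10:32 AM–2:32 PM = 4 h 0 min
Total: 6 h 15 min + 5 h 29 min + 10 h 27 min + 5 h 17 min + 4 h 40 min + 9 h 53 min + 4 h 0 min = 46 h 1 min.

46.02 hours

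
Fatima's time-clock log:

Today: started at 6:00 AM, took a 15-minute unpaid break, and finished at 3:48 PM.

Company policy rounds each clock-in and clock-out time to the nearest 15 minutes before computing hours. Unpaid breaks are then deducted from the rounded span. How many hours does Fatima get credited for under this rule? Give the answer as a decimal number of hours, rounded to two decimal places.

Today: in 6:00 AM→6:00 AM, out 3:48 PM→3:45 PM; 9 h 45 min − 15 min = 9 h 30 min

9.50 hours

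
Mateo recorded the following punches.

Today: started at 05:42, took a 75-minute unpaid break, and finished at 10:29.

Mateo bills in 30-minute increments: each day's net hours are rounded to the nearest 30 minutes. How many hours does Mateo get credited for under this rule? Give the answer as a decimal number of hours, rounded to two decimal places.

Today: 05:42–10:29 = 4 h 47 min − 75 min = 3 h 32 min → rounds to 3 h 30 min

3.50 hours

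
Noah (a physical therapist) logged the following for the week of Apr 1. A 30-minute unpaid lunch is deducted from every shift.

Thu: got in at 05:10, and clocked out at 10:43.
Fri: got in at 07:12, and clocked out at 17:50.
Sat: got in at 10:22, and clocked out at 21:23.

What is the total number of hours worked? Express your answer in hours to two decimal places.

Thu: 05:10–10:43 = 5 h 33 min; less 30 min break → 5 h 3 min
Fri: 07:12–17:50 = 10 h 38 min; less 30 min break → 10 h 8 min
Sat: 10:22–21:23 = 11 h 1 min; less 30 min break → 10 h 31 min
Total: 5 h 3 min + 10 h 8 min + 10 h 31 min = 25 h 42 min.

25.70 hours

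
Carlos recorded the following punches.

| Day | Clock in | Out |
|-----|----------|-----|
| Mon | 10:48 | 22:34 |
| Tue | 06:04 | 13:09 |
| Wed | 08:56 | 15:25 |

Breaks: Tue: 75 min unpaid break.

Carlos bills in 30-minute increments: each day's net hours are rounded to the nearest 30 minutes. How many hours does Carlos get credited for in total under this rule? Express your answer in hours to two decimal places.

Mon: 10:48–22:34 = 11 h 46 min → rounds to 12 h 0 min
Tue: 06:04–13:09 = 7 h 5 min − 75 min = 5 h 50 min → rounds to 6 h 0 min
Wed: 08:56–15:25 = 6 h 29 min → rounds to 6 h 30 min
Total credited: 24 h 30 min.

24.50 hours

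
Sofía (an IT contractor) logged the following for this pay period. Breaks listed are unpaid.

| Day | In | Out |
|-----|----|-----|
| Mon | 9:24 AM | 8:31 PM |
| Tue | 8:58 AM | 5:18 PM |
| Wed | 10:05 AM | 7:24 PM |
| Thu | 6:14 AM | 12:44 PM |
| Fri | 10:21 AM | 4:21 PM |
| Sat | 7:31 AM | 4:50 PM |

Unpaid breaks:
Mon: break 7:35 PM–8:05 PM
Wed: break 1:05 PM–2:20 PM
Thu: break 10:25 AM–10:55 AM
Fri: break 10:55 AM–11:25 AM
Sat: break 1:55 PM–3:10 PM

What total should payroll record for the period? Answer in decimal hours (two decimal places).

46.58 hours

Mon: 9:24 AM–8:31 PM = 11 h 7 min; less 30 min break → 10 h 37 min
Tue: 8:58 AM–5:18 PM = 8 h 20 min
Wed: 10:05 AM–7:24 PM = 9 h 19 min; less 75 min break → 8 h 4 min
Thu: 6:14 AM–12:44 PM = 6 h 30 min; less 30 min break → 6 h 0 min
Fri: 10:21 AM–4:21 PM = 6 h 0 min; less 30 min break → 5 h 30 min
Sat: 7:31 AM–4:50 PM = 9 h 19 min; less 75 min break → 8 h 4 min
Total: 10 h 37 min + 8 h 20 min + 8 h 4 min + 6 h 0 min + 5 h 30 min + 8 h 4 min = 46 h 35 min.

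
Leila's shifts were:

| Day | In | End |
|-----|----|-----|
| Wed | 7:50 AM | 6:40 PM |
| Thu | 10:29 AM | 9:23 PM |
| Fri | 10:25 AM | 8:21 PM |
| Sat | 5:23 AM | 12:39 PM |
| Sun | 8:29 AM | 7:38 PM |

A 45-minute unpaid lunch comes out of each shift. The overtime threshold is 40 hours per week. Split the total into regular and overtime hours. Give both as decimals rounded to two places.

Wed: 7:50 AM–6:40 PM = 10 h 50 min; less 45 min break → 10 h 5 min
Thu: 10:29 AM–9:23 PM = 10 h 54 min; less 45 min break → 10 h 9 min
Fri: 10:25 AM–8:21 PM = 9 h 56 min; less 45 min break → 9 h 11 min
Sat: 5:23 AM–12:39 PM = 7 h 16 min; less 45 min break → 6 h 31 min
Sun: 8:29 AM–7:38 PM = 11 h 9 min; less 45 min break → 10 h 24 min
Total worked: 46 h 20 min = 46.33 h.
Threshold 40 h → overtime 6 h 20 min, regular 40 h 0 min.

Regular 40.00 hours, overtime 6.33 hours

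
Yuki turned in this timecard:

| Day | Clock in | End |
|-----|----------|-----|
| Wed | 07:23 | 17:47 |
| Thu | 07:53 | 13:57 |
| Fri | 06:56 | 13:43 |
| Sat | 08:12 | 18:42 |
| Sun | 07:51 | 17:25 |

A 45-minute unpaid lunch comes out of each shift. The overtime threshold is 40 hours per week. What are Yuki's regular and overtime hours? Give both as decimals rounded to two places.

Regular 39.57 hours, overtime 0.00 hours

Wed: 07:23–17:47 = 10 h 24 min; less 45 min break → 9 h 39 min
Thu: 07:53–13:57 = 6 h 4 min; less 45 min break → 5 h 19 min
Fri: 06:56–13:43 = 6 h 47 min; less 45 min break → 6 h 2 min
Sat: 08:12–18:42 = 10 h 30 min; less 45 min break → 9 h 45 min
Sun: 07:51–17:25 = 9 h 34 min; less 45 min break → 8 h 49 min
Total worked: 39 h 34 min = 39.57 h.
Threshold 40 h → overtime 0 h 0 min, regular 39 h 34 min.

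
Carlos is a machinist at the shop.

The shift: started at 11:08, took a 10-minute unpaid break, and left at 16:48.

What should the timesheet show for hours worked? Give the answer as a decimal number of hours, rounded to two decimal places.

The shift: 11:08–16:48 = 5 h 40 min; less 10 min break → 5 h 30 min

5.50 hours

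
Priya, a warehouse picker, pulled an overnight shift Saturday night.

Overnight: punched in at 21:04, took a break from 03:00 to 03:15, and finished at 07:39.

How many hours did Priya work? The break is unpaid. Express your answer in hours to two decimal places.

10.33 hours

Overnight: 21:04 → midnight = 2 h 56 min; midnight → 07:39 = 7 h 39 min; span 10 h 35 min; less 15 min break → 10 h 20 min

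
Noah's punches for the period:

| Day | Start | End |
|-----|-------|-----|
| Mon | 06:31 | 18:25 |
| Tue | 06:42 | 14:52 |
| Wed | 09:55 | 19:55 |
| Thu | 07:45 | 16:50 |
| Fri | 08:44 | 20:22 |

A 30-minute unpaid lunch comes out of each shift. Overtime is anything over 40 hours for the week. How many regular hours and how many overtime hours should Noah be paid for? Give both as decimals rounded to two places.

Mon: 06:31–18:25 = 11 h 54 min; less 30 min break → 11 h 24 min
Tue: 06:42–14:52 = 8 h 10 min; less 30 min break → 7 h 40 min
Wed: 09:55–19:55 = 10 h 0 min; less 30 min break → 9 h 30 min
Thu: 07:45–16:50 = 9 h 5 min; less 30 min break → 8 h 35 min
Fri: 08:44–20:22 = 11 h 38 min; less 30 min break → 11 h 8 min
Total worked: 48 h 17 min = 48.28 h.
Threshold 40 h → overtime 8 h 17 min, regular 40 h 0 min.

Regular 40.00 hours, overtime 8.28 hours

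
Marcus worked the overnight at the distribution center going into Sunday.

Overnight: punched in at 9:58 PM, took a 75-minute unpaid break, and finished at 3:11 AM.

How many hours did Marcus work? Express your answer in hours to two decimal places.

3.97 hours

Overnight: 9:58 PM → midnight = 2 h 2 min; midnight → 3:11 AM = 3 h 11 min; span 5 h 13 min; less 75 min break → 3 h 58 min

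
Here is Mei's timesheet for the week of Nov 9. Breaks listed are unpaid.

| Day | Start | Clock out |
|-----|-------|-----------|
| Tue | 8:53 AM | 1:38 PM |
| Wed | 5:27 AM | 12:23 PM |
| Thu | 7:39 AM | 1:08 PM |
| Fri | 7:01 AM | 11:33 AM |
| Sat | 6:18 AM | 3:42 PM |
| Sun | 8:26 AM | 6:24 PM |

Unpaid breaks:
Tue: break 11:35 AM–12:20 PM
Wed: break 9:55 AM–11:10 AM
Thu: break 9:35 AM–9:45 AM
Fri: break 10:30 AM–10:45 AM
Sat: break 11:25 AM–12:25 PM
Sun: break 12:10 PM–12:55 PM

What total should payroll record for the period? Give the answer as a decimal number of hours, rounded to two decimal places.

36.90 hours

Tue: 8:53 AM–1:38 PM = 4 h 45 min; less 45 min break → 4 h 0 min
Wed: 5:27 AM–12:23 PM = 6 h 56 min; less 75 min break → 5 h 41 min
Thu: 7:39 AM–1:08 PM = 5 h 29 min; less 10 min break → 5 h 19 min
Fri: 7:01 AM–11:33 AM = 4 h 32 min; less 15 min break → 4 h 17 min
Sat: 6:18 AM–3:42 PM = 9 h 24 min; less 60 min break → 8 h 24 min
Sun: 8:26 AM–6:24 PM = 9 h 58 min; less 45 min break → 9 h 13 min
Total: 4 h 0 min + 5 h 41 min + 5 h 19 min + 4 h 17 min + 8 h 24 min + 9 h 13 min = 36 h 54 min.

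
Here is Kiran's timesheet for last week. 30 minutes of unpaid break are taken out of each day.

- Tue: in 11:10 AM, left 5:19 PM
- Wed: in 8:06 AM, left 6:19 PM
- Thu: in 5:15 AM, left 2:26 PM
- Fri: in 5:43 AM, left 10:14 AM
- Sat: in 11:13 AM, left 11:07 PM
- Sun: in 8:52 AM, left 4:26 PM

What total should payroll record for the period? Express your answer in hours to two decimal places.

Tue: 11:10 AM–5:19 PM = 6 h 9 min; less 30 min break → 5 h 39 min
Wed: 8:06 AM–6:19 PM = 10 h 13 min; less 30 min break → 9 h 43 min
Thu: 5:15 AM–2:26 PM = 9 h 11 min; less 30 min break → 8 h 41 min
Fri: 5:43 AM–10:14 AM = 4 h 31 min; less 30 min break → 4 h 1 min
Sat: 11:13 AM–11:07 PM = 11 h 54 min; less 30 min break → 11 h 24 min
Sun: 8:52 AM–4:26 PM = 7 h 34 min; less 30 min break → 7 h 4 min
Total: 5 h 39 min + 9 h 43 min + 8 h 41 min + 4 h 1 min + 11 h 24 min + 7 h 4 min = 46 h 32 min.

46.53 hours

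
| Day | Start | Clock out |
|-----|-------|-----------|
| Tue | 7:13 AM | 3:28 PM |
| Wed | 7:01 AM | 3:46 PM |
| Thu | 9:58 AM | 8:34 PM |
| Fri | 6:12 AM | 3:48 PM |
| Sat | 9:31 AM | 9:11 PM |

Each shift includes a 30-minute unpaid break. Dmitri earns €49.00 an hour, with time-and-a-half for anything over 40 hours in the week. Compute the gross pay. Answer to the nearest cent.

€2427.95

Tue: 7:13 AM–3:28 PM = 8 h 15 min; less 30 min break → 7 h 45 min
Wed: 7:01 AM–3:46 PM = 8 h 45 min; less 30 min break → 8 h 15 min
Thu: 9:58 AM–8:34 PM = 10 h 36 min; less 30 min break → 10 h 6 min
Fri: 6:12 AM–3:48 PM = 9 h 36 min; less 30 min break → 9 h 6 min
Sat: 9:31 AM–9:11 PM = 11 h 40 min; less 30 min break → 11 h 10 min
Total worked: 46 h 22 min = 2782 min.
Regular 40 h 0 min = 2400 min at €49.00/h; overtime 6 h 22 min = 382 min at €73.50/h.
Pay = (2400 × €49.00 + 382 × €73.50) ÷ 60 = €2427.95.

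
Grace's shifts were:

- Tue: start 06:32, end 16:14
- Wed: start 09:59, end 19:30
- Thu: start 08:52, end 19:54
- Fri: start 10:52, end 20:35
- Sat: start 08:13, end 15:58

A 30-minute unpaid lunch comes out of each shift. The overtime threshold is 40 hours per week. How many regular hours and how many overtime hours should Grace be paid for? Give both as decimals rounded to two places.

Regular 40.00 hours, overtime 5.22 hours

Tue: 06:32–16:14 = 9 h 42 min; less 30 min break → 9 h 12 min
Wed: 09:59–19:30 = 9 h 31 min; less 30 min break → 9 h 1 min
Thu: 08:52–19:54 = 11 h 2 min; less 30 min break → 10 h 32 min
Fri: 10:52–20:35 = 9 h 43 min; less 30 min break → 9 h 13 min
Sat: 08:13–15:58 = 7 h 45 min; less 30 min break → 7 h 15 min
Total worked: 45 h 13 min = 45.22 h.
Threshold 40 h → overtime 5 h 13 min, regular 40 h 0 min.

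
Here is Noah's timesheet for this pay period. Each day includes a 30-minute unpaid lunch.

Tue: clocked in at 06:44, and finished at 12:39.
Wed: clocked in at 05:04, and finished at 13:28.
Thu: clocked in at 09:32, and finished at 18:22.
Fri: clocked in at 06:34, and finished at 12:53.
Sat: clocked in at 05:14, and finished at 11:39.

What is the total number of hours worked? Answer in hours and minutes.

33 h 23 min

Tue: 06:44–12:39 = 5 h 55 min; less 30 min break → 5 h 25 min
Wed: 05:04–13:28 = 8 h 24 min; less 30 min break → 7 h 54 min
Thu: 09:32–18:22 = 8 h 50 min; less 30 min break → 8 h 20 min
Fri: 06:34–12:53 = 6 h 19 min; less 30 min break → 5 h 49 min
Sat: 05:14–11:39 = 6 h 25 min; less 30 min break → 5 h 55 min
Total: 5 h 25 min + 7 h 54 min + 8 h 20 min + 5 h 49 min + 5 h 55 min = 33 h 23 min.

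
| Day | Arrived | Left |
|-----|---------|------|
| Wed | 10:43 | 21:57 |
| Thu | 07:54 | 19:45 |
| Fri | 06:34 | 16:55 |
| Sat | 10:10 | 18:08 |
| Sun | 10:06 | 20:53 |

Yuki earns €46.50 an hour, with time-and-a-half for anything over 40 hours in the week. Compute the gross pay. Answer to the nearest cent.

Wed: 10:43–21:57 = 11 h 14 min
Thu: 07:54–19:45 = 11 h 51 min
Fri: 06:34–16:55 = 10 h 21 min
Sat: 10:10–18:08 = 7 h 58 min
Sun: 10:06–20:53 = 10 h 47 min
Total worked: 52 h 11 min = 3131 min.
Regular 40 h 0 min = 2400 min at €46.50/h; overtime 12 h 11 min = 731 min at €69.75/h.
Pay = (2400 × €46.50 + 731 × €69.75) ÷ 60 = €2709.79.

€2709.79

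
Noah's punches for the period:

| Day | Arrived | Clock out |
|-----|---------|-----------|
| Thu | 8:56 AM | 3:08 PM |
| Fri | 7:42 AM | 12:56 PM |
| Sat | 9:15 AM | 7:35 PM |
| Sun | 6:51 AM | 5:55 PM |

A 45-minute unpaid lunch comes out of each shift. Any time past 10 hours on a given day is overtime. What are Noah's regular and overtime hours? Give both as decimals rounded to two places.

Thu: 8:56 AM–3:08 PM = 6 h 12 min; less 45 min break → 5 h 27 min
Fri: 7:42 AM–12:56 PM = 5 h 14 min; less 45 min break → 4 h 29 min
Sat: 9:15 AM–7:35 PM = 10 h 20 min; less 45 min break → 9 h 35 min
Sun: 6:51 AM–5:55 PM = 11 h 4 min; less 45 min break → 10 h 19 min
Thu reg 5 h 27 min / OT 0 h 0 min; Fri reg 4 h 29 min / OT 0 h 0 min; Sat reg 9 h 35 min / OT 0 h 0 min; Sun reg 10 h 0 min / OT 0 h 19 min.
Totals: regular 29 h 31 min, overtime 0 h 19 min.

Regular 29.52 hours, overtime 0.32 hours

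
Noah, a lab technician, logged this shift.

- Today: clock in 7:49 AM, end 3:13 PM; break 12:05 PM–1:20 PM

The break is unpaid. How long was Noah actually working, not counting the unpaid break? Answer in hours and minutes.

Today: 7:49 AM–3:13 PM = 7 h 24 min; less 75 min break → 6 h 9 min

6 h 9 min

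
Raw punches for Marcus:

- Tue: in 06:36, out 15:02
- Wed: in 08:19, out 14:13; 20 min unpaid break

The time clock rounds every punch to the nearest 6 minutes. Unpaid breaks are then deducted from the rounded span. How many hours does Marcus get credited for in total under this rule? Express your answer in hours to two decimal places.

13.97 hours

Tue: in 06:36→06:36, out 15:02→15:00; 8 h 24 min
Wed: in 08:19→08:18, out 14:13→14:12; 5 h 54 min − 20 min = 5 h 34 min
Total credited: 13 h 58 min.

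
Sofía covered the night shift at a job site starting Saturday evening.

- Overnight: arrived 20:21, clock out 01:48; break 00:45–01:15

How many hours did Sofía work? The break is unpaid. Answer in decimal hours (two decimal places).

4.95 hours

Overnight: 20:21 → midnight = 3 h 39 min; midnight → 01:48 = 1 h 48 min; span 5 h 27 min; less 30 min break → 4 h 57 min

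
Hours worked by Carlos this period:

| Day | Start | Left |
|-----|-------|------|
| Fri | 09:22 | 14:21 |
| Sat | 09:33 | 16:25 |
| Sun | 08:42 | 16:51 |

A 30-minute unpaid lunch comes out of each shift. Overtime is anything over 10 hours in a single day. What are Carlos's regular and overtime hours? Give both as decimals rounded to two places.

Fri: 09:22–14:21 = 4 h 59 min; less 30 min break → 4 h 29 min
Sat: 09:33–16:25 = 6 h 52 min; less 30 min break → 6 h 22 min
Sun: 08:42–16:51 = 8 h 9 min; less 30 min break → 7 h 39 min
Fri reg 4 h 29 min / OT 0 h 0 min; Sat reg 6 h 22 min / OT 0 h 0 min; Sun reg 7 h 39 min / OT 0 h 0 min.
Totals: regular 18 h 30 min, overtime 0 h 0 min.

Regular 18.50 hours, overtime 0.00 hours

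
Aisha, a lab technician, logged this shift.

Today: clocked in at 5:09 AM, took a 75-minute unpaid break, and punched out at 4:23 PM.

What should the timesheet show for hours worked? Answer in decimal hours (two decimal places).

9.98 hours

Today: 5:09 AM–4:23 PM = 11 h 14 min; less 75 min break → 9 h 59 min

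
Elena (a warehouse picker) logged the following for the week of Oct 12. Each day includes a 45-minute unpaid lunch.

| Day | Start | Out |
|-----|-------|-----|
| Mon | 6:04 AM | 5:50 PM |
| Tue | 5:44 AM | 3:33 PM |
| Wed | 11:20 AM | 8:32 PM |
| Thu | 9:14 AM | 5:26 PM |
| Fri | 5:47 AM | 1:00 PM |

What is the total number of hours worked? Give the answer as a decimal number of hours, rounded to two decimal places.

Mon: 6:04 AM–5:50 PM = 11 h 46 min; less 45 min break → 11 h 1 min
Tue: 5:44 AM–3:33 PM = 9 h 49 min; less 45 min break → 9 h 4 min
Wed: 11:20 AM–8:32 PM = 9 h 12 min; less 45 min break → 8 h 27 min
Thu: 9:14 AM–5:26 PM = 8 h 12 min; less 45 min break → 7 h 27 min
Fri: 5:47 AM–1:00 PM = 7 h 13 min; less 45 min break → 6 h 28 min
Total: 11 h 1 min + 9 h 4 min + 8 h 27 min + 7 h 27 min + 6 h 28 min = 42 h 27 min.

42.45 hours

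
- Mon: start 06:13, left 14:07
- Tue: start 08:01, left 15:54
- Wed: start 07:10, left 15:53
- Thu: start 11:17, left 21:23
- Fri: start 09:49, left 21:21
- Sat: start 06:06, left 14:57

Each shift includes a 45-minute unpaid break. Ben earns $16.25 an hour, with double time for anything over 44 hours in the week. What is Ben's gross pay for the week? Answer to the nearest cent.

Mon: 06:13–14:07 = 7 h 54 min; less 45 min break → 7 h 9 min
Tue: 08:01–15:54 = 7 h 53 min; less 45 min break → 7 h 8 min
Wed: 07:10–15:53 = 8 h 43 min; less 45 min break → 7 h 58 min
Thu: 11:17–21:23 = 10 h 6 min; less 45 min break → 9 h 21 min
Fri: 09:49–21:21 = 11 h 32 min; less 45 min break → 10 h 47 min
Sat: 06:06–14:57 = 8 h 51 min; less 45 min break → 8 h 6 min
Total worked: 50 h 29 min = 3029 min.
Regular 44 h 0 min = 2640 min at $16.25/h; overtime 6 h 29 min = 389 min at $32.50/h.
Pay = (2640 × $16.25 + 389 × $32.50) ÷ 60 = $925.71.

$925.71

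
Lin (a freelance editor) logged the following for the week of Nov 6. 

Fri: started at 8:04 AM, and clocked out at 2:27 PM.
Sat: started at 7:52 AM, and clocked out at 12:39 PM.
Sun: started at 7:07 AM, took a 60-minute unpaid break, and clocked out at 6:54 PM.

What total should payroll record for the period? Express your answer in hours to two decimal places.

Fri: 8:04 AM–2:27 PM = 6 h 23 min
Sat: 7:52 AM–12:39 PM = 4 h 47 min
Sun: 7:07 AM–6:54 PM = 11 h 47 min; less 60 min break → 10 h 47 min
Total: 6 h 23 min + 4 h 47 min + 10 h 47 min = 21 h 57 min.

21.95 hours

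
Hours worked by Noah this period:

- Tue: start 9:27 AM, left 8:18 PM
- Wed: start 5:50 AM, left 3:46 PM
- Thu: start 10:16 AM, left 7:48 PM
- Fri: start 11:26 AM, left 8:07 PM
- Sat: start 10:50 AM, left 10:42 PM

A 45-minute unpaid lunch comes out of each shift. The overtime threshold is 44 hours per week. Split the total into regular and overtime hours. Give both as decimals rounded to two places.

Tue: 9:27 AM–8:18 PM = 10 h 51 min; less 45 min break → 10 h 6 min
Wed: 5:50 AM–3:46 PM = 9 h 56 min; less 45 min break → 9 h 11 min
Thu: 10:16 AM–7:48 PM = 9 h 32 min; less 45 min break → 8 h 47 min
Fri: 11:26 AM–8:07 PM = 8 h 41 min; less 45 min break → 7 h 56 min
Sat: 10:50 AM–10:42 PM = 11 h 52 min; less 45 min break → 11 h 7 min
Total worked: 47 h 7 min = 47.12 h.
Threshold 44 h → overtime 3 h 7 min, regular 44 h 0 min.

Regular 44.00 hours, overtime 3.12 hours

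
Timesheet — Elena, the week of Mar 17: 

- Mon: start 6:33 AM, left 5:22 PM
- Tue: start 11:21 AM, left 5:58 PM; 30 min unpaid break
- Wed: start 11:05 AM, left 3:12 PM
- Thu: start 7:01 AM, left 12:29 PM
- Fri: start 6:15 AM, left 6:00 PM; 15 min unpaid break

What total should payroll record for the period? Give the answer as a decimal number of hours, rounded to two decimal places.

Mon: 6:33 AM–5:22 PM = 10 h 49 min
Tue: 11:21 AM–5:58 PM = 6 h 37 min; less 30 min break → 6 h 7 min
Wed: 11:05 AM–3:12 PM = 4 h 7 min
Thu: 7:01 AM–12:29 PM = 5 h 28 min
Fri: 6:15 AM–6:00 PM = 11 h 45 min; less 15 min break → 11 h 30 min
Total: 10 h 49 min + 6 h 7 min + 4 h 7 min + 5 h 28 min + 11 h 30 min = 38 h 1 min.

38.02 hours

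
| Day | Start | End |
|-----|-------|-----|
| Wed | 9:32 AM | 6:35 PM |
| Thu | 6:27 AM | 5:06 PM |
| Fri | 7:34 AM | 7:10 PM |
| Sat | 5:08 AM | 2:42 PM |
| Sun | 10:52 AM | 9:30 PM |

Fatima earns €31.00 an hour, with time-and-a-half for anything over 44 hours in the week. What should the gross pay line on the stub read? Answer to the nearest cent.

Wed: 9:32 AM–6:35 PM = 9 h 3 min
Thu: 6:27 AM–5:06 PM = 10 h 39 min
Fri: 7:34 AM–7:10 PM = 11 h 36 min
Sat: 5:08 AM–2:42 PM = 9 h 34 min
Sun: 10:52 AM–9:30 PM = 10 h 38 min
Total worked: 51 h 30 min = 3090 min.
Regular 44 h 0 min = 2640 min at €31.00/h; overtime 7 h 30 min = 450 min at €46.50/h.
Pay = (2640 × €31.00 + 450 × €46.50) ÷ 60 = €1712.75.

€1712.75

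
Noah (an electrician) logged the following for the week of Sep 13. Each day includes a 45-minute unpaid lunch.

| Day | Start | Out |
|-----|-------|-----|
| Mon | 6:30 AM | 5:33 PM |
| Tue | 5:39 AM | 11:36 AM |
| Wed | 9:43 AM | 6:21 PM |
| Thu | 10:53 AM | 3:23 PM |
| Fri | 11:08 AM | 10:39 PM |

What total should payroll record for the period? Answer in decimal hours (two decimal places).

37.90 hours

Mon: 6:30 AM–5:33 PM = 11 h 3 min; less 45 min break → 10 h 18 min
Tue: 5:39 AM–11:36 AM = 5 h 57 min; less 45 min break → 5 h 12 min
Wed: 9:43 AM–6:21 PM = 8 h 38 min; less 45 min break → 7 h 53 min
Thu: 10:53 AM–3:23 PM = 4 h 30 min; less 45 min break → 3 h 45 min
Fri: 11:08 AM–10:39 PM = 11 h 31 min; less 45 min break → 10 h 46 min
Total: 10 h 18 min + 5 h 12 min + 7 h 53 min + 3 h 45 min + 10 h 46 min = 37 h 54 min.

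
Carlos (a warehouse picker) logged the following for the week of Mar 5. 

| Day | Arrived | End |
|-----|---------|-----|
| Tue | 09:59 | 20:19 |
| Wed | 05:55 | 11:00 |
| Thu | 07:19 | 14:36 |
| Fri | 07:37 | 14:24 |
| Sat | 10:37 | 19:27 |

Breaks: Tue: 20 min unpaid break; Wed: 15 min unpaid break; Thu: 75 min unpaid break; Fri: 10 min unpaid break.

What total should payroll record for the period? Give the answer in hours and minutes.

36 h 19 min

Tue: 09:59–20:19 = 10 h 20 min; less 20 min break → 10 h 0 min
Wed: 05:55–11:00 = 5 h 5 min; less 15 min break → 4 h 50 min
Thu: 07:19–14:36 = 7 h 17 min; less 75 min break → 6 h 2 min
Fri: 07:37–14:24 = 6 h 47 min; less 10 min break → 6 h 37 min
Sat: 10:37–19:27 = 8 h 50 min
Total: 10 h 0 min + 4 h 50 min + 6 h 2 min + 6 h 37 min + 8 h 50 min = 36 h 19 min.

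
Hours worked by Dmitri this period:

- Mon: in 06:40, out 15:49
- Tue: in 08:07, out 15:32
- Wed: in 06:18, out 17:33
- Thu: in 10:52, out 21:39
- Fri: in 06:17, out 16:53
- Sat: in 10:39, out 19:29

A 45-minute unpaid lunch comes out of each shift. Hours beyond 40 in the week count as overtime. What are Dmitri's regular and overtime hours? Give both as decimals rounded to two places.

Mon: 06:40–15:49 = 9 h 9 min; less 45 min break → 8 h 24 min
Tue: 08:07–15:32 = 7 h 25 min; less 45 min break → 6 h 40 min
Wed: 06:18–17:33 = 11 h 15 min; less 45 min break → 10 h 30 min
Thu: 10:52–21:39 = 10 h 47 min; less 45 min break → 10 h 2 min
Fri: 06:17–16:53 = 10 h 36 min; less 45 min break → 9 h 51 min
Sat: 10:39–19:29 = 8 h 50 min; less 45 min break → 8 h 5 min
Total worked: 53 h 32 min = 53.53 h.
Threshold 40 h → overtime 13 h 32 min, regular 40 h 0 min.

Regular 40.00 hours, overtime 13.53 hours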